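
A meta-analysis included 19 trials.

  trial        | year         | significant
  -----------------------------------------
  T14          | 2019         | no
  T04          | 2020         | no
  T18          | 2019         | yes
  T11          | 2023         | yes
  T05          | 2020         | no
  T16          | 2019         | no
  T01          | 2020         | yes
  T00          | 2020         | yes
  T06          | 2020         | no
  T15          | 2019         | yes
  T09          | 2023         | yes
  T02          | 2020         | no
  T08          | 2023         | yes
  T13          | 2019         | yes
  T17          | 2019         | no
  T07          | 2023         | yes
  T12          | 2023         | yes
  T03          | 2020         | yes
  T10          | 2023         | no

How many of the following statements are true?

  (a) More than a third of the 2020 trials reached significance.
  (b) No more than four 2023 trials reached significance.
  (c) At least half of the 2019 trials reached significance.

(a) 2020: |A| = 7, |A ∩ B| = 3; needs |A ∩ B| / |A| > 1/3 — true.
(b) 2023: |A| = 6, |A ∩ B| = 5; needs |A ∩ B| ≤ 4 — false.
(c) 2019: |A| = 6, |A ∩ B| = 3; needs |A ∩ B| ≥ |A ∖ B| — true.

2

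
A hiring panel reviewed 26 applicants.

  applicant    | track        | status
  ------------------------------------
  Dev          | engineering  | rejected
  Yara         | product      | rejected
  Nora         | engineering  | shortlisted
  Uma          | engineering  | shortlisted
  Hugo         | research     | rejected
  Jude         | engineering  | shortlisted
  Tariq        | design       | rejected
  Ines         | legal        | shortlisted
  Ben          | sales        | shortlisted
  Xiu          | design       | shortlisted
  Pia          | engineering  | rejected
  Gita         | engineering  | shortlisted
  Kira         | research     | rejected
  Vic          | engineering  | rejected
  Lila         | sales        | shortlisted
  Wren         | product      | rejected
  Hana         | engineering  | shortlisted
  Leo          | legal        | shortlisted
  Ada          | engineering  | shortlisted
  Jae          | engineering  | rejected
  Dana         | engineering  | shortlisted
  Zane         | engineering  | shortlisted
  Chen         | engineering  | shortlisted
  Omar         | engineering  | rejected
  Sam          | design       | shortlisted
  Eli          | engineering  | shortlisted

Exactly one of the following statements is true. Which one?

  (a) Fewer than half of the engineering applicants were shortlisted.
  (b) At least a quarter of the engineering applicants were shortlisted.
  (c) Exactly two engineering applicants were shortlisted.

(b)

|A| = 15, |A ∩ B| = 10, |A ∖ B| = 5.
(a) requires |A ∩ B| < |A ∖ B|: false.
(b) requires |A ∩ B| / |A| ≥ 1/4: true.
(c) requires |A ∩ B| = 2: false.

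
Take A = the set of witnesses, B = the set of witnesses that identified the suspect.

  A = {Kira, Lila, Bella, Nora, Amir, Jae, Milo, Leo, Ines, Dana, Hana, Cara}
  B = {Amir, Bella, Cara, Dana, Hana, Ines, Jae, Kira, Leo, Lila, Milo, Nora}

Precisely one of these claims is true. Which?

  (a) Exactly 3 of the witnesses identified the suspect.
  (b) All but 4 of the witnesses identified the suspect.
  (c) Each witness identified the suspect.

(c)

|A| = 12, |A ∩ B| = 12, |A ∖ B| = 0.
(a) requires |A ∩ B| = 3: false.
(b) requires |A ∖ B| = 4: false.
(c) requires A ⊆ B, i.e. every element of A is in B (|A ∖ B| = 0): true.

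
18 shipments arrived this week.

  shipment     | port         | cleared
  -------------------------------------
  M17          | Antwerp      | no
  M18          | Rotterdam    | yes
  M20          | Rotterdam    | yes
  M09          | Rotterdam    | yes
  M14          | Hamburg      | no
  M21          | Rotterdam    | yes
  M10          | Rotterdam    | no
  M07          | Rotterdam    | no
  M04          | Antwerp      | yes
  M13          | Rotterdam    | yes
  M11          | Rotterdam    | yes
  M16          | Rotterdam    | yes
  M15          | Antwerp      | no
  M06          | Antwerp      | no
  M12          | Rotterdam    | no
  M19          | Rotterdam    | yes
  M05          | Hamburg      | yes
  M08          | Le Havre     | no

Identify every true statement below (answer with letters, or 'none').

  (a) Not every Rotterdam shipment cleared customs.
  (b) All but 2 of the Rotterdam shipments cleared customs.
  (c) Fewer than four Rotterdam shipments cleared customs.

(a)

|A| = 11, |A ∩ B| = 8, |A ∖ B| = 3.
(a) A ⊄ B (|A ∖ B| ≥ 1): holds.
(b) |A ∖ B| = 2: fails.
(c) |A ∩ B| < 4: fails.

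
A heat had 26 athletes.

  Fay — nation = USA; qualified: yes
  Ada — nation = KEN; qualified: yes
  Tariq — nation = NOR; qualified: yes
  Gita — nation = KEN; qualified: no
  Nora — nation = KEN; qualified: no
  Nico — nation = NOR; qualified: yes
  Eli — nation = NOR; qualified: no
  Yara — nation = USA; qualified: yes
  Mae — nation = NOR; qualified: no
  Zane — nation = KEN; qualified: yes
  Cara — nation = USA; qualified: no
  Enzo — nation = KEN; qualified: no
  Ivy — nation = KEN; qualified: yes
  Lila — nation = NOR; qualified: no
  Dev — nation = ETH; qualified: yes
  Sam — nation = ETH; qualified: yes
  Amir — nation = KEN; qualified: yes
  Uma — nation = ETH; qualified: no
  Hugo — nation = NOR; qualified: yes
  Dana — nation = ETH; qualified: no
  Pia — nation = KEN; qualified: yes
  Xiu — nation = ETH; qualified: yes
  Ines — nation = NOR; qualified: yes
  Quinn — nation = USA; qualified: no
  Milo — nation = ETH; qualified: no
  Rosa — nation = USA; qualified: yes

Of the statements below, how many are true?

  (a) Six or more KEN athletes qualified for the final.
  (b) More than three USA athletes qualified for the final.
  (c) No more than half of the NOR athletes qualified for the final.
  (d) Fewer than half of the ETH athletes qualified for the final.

0

(a) KEN: |A| = 8, |A ∩ B| = 5; needs |A ∩ B| ≥ 6 — false.
(b) USA: |A| = 5, |A ∩ B| = 3; needs |A ∩ B| > 3 — false.
(c) NOR: |A| = 7, |A ∩ B| = 4; needs |A ∩ B| ≤ |A ∖ B| — false.
(d) ETH: |A| = 6, |A ∩ B| = 3; needs |A ∩ B| < |A ∖ B| — false.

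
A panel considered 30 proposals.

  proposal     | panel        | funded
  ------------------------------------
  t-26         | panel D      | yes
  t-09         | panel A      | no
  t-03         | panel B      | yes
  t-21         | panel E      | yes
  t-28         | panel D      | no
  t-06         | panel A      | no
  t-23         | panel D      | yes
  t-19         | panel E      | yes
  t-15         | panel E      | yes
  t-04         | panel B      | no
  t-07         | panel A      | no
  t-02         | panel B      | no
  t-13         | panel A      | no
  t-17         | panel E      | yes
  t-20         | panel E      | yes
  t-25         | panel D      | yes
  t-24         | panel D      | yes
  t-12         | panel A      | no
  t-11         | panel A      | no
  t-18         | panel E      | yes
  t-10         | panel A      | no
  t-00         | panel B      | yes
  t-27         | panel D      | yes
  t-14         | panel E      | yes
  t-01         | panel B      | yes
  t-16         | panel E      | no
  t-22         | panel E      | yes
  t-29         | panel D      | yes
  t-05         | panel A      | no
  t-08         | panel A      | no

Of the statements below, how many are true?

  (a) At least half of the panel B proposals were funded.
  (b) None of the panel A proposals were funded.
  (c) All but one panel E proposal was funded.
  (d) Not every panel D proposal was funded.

4

(a) panel B: |A| = 5, |A ∩ B| = 3; needs |A ∩ B| ≥ |A ∖ B| — true.
(b) panel A: |A| = 9, |A ∩ B| = 0; needs A ∩ B = ∅ (|A ∩ B| = 0) — true.
(c) panel E: |A| = 9, |A ∩ B| = 8; needs |A ∖ B| = 1 — true.
(d) panel D: |A| = 7, |A ∩ B| = 6; needs A ⊄ B (|A ∖ B| ≥ 1) — true.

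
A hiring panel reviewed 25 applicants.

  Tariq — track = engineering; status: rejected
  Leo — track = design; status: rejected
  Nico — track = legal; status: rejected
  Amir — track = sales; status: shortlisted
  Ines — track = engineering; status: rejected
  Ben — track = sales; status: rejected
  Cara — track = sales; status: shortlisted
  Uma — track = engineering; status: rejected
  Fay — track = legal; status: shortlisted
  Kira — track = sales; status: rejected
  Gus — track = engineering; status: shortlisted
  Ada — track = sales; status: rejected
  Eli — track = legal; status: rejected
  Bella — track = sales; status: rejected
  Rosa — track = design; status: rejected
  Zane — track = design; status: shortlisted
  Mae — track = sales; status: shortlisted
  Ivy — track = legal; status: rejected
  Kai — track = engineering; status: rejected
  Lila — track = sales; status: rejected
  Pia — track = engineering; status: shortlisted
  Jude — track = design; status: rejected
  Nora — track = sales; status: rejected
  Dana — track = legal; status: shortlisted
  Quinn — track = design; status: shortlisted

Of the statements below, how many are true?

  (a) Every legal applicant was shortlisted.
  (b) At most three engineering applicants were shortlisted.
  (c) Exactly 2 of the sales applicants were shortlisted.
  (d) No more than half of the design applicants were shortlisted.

2

(a) legal: |A| = 5, |A ∩ B| = 2; needs A ⊆ B, i.e. every element of A is in B (|A ∖ B| = 0) — false.
(b) engineering: |A| = 6, |A ∩ B| = 2; needs |A ∩ B| ≤ 3 — true.
(c) sales: |A| = 9, |A ∩ B| = 3; needs |A ∩ B| = 2 — false.
(d) design: |A| = 5, |A ∩ B| = 2; needs |A ∩ B| ≤ |A ∖ B| — true.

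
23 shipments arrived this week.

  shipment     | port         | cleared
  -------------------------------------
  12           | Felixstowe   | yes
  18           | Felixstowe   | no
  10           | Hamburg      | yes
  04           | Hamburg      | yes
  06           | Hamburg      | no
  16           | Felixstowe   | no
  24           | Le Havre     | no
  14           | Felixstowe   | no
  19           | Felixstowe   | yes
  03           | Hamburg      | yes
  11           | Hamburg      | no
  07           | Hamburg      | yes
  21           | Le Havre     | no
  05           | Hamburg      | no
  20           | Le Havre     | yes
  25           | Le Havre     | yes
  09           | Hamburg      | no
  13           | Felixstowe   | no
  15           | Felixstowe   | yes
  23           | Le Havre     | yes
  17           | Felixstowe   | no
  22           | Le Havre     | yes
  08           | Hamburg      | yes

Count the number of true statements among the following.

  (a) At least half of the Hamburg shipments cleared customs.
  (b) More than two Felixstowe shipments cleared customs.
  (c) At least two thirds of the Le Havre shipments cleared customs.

3

(a) Hamburg: |A| = 9, |A ∩ B| = 5; needs |A ∩ B| ≥ |A ∖ B| — true.
(b) Felixstowe: |A| = 8, |A ∩ B| = 3; needs |A ∩ B| > 2 — true.
(c) Le Havre: |A| = 6, |A ∩ B| = 4; needs |A ∩ B| / |A| ≥ 2/3 — true.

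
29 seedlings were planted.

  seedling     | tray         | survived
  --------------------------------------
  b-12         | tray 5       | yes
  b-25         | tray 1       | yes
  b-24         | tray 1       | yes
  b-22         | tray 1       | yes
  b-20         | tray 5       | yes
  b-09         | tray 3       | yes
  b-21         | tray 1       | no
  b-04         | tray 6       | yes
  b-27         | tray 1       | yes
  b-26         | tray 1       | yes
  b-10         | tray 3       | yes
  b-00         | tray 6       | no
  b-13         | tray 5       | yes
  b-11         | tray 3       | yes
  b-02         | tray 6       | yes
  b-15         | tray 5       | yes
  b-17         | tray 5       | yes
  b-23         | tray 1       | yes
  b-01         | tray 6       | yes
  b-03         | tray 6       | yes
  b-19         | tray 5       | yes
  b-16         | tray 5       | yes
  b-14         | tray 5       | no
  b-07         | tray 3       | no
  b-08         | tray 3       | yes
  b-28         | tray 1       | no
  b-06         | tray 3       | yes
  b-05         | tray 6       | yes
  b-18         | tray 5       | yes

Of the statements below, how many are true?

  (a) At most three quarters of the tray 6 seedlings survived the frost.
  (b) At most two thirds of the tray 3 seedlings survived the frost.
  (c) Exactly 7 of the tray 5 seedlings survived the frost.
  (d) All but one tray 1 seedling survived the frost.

0

(a) tray 6: |A| = 6, |A ∩ B| = 5; needs |A ∩ B| / |A| ≤ 3/4 — false.
(b) tray 3: |A| = 6, |A ∩ B| = 5; needs |A ∩ B| / |A| ≤ 2/3 — false.
(c) tray 5: |A| = 9, |A ∩ B| = 8; needs |A ∩ B| = 7 — false.
(d) tray 1: |A| = 8, |A ∩ B| = 6; needs |A ∖ B| = 1 — false.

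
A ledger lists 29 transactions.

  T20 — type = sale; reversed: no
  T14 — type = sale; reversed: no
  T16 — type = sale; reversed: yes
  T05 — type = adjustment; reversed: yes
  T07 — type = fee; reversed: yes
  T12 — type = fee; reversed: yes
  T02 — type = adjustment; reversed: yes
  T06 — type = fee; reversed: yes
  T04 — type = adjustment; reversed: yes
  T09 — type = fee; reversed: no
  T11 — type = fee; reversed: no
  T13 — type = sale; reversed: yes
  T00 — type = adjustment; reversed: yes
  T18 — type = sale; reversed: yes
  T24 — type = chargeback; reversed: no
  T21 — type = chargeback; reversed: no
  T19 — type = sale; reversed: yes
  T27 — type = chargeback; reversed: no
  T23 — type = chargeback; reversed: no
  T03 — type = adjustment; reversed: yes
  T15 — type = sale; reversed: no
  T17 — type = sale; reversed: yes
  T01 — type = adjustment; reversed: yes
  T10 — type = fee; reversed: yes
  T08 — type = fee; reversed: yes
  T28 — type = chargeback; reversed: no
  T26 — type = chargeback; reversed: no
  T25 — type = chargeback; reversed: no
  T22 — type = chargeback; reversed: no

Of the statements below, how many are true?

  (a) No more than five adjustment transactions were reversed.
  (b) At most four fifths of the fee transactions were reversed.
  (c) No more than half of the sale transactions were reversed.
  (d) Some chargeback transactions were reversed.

(a) adjustment: |A| = 6, |A ∩ B| = 6; needs |A ∩ B| ≤ 5 — false.
(b) fee: |A| = 7, |A ∩ B| = 5; needs |A ∩ B| / |A| ≤ 4/5 — true.
(c) sale: |A| = 8, |A ∩ B| = 5; needs |A ∩ B| ≤ |A ∖ B| — false.
(d) chargeback: |A| = 8, |A ∩ B| = 0; needs A ∩ B ≠ ∅ (|A ∩ B| ≥ 1) — false.

1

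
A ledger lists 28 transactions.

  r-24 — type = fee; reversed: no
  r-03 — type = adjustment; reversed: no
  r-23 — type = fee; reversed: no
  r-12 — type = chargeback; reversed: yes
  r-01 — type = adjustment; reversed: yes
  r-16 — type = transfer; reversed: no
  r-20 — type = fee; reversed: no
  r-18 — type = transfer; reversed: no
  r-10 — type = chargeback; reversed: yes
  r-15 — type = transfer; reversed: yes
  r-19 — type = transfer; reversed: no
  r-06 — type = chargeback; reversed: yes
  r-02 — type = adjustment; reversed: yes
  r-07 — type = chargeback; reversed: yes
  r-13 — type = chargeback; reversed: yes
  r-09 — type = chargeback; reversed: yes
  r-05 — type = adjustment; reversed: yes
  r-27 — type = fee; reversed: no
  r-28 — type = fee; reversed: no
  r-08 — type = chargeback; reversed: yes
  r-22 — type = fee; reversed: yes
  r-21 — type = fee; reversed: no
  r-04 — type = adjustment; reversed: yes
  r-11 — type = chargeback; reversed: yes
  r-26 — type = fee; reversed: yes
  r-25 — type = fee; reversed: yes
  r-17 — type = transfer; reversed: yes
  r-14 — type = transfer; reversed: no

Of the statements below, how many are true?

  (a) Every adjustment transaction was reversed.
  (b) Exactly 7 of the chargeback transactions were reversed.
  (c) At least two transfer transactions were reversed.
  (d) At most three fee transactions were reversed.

2

(a) adjustment: |A| = 5, |A ∩ B| = 4; needs A ⊆ B, i.e. every element of A is in B (|A ∖ B| = 0) — false.
(b) chargeback: |A| = 8, |A ∩ B| = 8; needs |A ∩ B| = 7 — false.
(c) transfer: |A| = 6, |A ∩ B| = 2; needs |A ∩ B| ≥ 2 — true.
(d) fee: |A| = 9, |A ∩ B| = 3; needs |A ∩ B| ≤ 3 — true.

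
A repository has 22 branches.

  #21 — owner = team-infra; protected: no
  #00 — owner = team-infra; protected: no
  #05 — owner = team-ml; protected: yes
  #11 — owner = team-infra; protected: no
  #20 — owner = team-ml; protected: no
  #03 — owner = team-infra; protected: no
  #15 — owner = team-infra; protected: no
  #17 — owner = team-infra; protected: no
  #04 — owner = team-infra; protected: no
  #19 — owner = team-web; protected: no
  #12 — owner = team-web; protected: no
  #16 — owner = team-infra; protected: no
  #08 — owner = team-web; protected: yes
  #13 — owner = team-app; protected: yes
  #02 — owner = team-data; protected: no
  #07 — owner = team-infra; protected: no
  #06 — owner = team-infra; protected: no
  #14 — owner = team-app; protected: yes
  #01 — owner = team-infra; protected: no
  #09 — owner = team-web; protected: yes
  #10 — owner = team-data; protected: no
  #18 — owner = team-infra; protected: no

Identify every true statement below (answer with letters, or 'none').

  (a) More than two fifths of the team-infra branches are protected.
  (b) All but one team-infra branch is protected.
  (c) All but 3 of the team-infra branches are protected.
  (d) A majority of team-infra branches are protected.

|A| = 12, |A ∩ B| = 0, |A ∖ B| = 12.
(a) |A ∩ B| / |A| > 2/5: fails.
(b) |A ∖ B| = 1: fails.
(c) |A ∖ B| = 3: fails.
(d) |A ∩ B| > |A ∖ B|: fails.

none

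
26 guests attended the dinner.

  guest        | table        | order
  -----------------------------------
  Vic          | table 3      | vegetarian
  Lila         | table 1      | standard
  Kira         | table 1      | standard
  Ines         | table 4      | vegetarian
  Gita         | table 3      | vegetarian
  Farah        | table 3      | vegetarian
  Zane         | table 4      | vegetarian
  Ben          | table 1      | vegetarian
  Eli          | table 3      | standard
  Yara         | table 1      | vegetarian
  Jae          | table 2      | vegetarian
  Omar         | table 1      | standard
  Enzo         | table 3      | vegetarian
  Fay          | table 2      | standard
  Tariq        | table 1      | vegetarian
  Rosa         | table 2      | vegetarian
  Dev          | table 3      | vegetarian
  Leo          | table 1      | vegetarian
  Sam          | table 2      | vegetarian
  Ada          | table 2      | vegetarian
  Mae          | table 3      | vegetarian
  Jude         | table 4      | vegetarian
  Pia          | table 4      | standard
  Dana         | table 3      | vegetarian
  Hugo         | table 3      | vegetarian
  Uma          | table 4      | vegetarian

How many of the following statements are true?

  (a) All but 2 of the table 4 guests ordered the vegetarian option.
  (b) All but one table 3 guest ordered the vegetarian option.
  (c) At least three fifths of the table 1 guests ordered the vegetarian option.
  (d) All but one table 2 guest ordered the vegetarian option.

(a) table 4: |A| = 5, |A ∩ B| = 4; needs |A ∖ B| = 2 — false.
(b) table 3: |A| = 9, |A ∩ B| = 8; needs |A ∖ B| = 1 — true.
(c) table 1: |A| = 7, |A ∩ B| = 4; needs |A ∩ B| / |A| ≥ 3/5 — false.
(d) table 2: |A| = 5, |A ∩ B| = 4; needs |A ∖ B| = 1 — true.

2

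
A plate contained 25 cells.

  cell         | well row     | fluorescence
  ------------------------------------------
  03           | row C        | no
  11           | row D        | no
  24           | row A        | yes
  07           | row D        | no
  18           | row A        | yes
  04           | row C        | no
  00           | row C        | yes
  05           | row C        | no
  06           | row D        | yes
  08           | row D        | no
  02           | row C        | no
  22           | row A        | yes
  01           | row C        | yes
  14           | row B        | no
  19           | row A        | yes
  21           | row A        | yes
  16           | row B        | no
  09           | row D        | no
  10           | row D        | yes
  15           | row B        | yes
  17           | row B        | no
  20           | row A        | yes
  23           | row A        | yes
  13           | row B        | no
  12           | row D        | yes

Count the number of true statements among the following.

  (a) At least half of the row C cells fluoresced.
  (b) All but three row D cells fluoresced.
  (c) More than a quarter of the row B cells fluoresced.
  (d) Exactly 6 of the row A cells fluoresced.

0

(a) row C: |A| = 6, |A ∩ B| = 2; needs |A ∩ B| ≥ |A ∖ B| — false.
(b) row D: |A| = 7, |A ∩ B| = 3; needs |A ∖ B| = 3 — false.
(c) row B: |A| = 5, |A ∩ B| = 1; needs |A ∩ B| / |A| > 1/4 — false.
(d) row A: |A| = 7, |A ∩ B| = 7; needs |A ∩ B| = 6 — false.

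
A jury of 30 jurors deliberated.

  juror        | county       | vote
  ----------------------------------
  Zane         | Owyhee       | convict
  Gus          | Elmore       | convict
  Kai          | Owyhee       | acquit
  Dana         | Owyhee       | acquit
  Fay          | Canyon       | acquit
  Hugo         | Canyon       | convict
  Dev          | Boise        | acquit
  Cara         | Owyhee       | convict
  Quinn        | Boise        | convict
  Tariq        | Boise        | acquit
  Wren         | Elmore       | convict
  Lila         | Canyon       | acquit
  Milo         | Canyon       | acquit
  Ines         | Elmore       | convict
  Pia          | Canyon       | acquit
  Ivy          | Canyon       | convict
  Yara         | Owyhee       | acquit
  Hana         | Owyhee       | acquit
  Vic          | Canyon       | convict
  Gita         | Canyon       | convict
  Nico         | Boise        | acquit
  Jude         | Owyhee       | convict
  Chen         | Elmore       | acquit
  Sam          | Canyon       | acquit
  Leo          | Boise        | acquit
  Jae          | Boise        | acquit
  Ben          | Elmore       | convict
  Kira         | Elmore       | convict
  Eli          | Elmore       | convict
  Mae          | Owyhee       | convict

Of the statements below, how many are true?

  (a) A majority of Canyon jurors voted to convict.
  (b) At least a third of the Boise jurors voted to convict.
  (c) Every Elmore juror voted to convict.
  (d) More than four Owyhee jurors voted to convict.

0

(a) Canyon: |A| = 9, |A ∩ B| = 4; needs |A ∩ B| > |A ∖ B| — false.
(b) Boise: |A| = 6, |A ∩ B| = 1; needs |A ∩ B| / |A| ≥ 1/3 — false.
(c) Elmore: |A| = 7, |A ∩ B| = 6; needs A ⊆ B, i.e. every element of A is in B (|A ∖ B| = 0) — false.
(d) Owyhee: |A| = 8, |A ∩ B| = 4; needs |A ∩ B| > 4 — false.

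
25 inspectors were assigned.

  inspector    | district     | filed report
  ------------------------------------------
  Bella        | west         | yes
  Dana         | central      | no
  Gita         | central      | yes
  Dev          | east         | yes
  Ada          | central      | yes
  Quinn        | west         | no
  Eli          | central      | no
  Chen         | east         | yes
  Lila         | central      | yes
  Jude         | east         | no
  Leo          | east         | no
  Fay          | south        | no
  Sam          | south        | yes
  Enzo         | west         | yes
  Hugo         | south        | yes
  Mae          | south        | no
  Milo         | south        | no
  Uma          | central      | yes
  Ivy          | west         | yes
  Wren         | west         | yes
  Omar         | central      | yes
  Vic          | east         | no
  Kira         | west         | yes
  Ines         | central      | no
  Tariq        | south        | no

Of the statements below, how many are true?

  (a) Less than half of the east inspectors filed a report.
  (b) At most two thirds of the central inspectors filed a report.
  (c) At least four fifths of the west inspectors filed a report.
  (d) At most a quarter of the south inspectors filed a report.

(a) east: |A| = 5, |A ∩ B| = 2; needs |A ∩ B| < |A ∖ B| — true.
(b) central: |A| = 8, |A ∩ B| = 5; needs |A ∩ B| / |A| ≤ 2/3 — true.
(c) west: |A| = 6, |A ∩ B| = 5; needs |A ∩ B| / |A| ≥ 4/5 — true.
(d) south: |A| = 6, |A ∩ B| = 2; needs |A ∩ B| / |A| ≤ 1/4 — false.

3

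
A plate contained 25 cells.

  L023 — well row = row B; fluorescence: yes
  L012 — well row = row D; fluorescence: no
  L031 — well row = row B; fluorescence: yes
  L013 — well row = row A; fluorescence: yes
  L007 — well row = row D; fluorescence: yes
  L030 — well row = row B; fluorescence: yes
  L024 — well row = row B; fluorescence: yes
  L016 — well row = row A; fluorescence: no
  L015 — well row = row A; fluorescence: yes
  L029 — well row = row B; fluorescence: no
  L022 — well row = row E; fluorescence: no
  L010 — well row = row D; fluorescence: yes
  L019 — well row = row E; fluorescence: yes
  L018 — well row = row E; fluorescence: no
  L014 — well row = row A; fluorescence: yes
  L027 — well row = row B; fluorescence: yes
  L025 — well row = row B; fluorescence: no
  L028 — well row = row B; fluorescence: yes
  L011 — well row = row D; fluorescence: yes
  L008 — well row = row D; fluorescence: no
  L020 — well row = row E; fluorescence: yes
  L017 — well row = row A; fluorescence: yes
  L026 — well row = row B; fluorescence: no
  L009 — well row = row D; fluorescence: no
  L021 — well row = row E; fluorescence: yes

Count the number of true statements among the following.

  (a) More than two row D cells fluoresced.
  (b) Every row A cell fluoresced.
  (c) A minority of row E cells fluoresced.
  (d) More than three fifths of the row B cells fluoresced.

(a) row D: |A| = 6, |A ∩ B| = 3; needs |A ∩ B| > 2 — true.
(b) row A: |A| = 5, |A ∩ B| = 4; needs A ⊆ B, i.e. every element of A is in B (|A ∖ B| = 0) — false.
(c) row E: |A| = 5, |A ∩ B| = 3; needs |A ∩ B| < |A ∖ B| — false.
(d) row B: |A| = 9, |A ∩ B| = 6; needs |A ∩ B| / |A| > 3/5 — true.

2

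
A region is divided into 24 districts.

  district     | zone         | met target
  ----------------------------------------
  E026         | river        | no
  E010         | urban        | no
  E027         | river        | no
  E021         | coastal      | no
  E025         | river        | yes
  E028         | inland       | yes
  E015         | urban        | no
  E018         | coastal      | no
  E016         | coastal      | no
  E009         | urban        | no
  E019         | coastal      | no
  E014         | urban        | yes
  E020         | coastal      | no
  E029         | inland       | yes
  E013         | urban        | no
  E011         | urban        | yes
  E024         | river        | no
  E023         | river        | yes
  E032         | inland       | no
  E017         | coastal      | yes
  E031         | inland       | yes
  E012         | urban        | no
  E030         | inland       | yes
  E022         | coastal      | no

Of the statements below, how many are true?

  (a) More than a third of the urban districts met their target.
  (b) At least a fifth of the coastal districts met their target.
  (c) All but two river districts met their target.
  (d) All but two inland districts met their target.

(a) urban: |A| = 7, |A ∩ B| = 2; needs |A ∩ B| / |A| > 1/3 — false.
(b) coastal: |A| = 7, |A ∩ B| = 1; needs |A ∩ B| / |A| ≥ 1/5 — false.
(c) river: |A| = 5, |A ∩ B| = 2; needs |A ∖ B| = 2 — false.
(d) inland: |A| = 5, |A ∩ B| = 4; needs |A ∖ B| = 2 — false.

0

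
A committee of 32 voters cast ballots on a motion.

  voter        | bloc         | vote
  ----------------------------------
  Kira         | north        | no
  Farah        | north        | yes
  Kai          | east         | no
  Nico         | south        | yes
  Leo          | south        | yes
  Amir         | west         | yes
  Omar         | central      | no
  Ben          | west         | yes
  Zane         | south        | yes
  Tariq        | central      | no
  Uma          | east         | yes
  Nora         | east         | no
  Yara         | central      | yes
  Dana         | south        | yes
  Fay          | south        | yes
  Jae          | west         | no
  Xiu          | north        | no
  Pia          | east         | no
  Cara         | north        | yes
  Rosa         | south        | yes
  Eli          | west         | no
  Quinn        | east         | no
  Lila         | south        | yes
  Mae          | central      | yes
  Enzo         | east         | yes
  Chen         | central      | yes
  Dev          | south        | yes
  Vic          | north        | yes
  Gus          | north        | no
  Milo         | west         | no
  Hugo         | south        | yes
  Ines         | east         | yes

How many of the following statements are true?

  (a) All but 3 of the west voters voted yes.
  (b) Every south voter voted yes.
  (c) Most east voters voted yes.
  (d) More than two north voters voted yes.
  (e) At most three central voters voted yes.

(a) west: |A| = 5, |A ∩ B| = 2; needs |A ∖ B| = 3 — true.
(b) south: |A| = 9, |A ∩ B| = 9; needs A ⊆ B, i.e. every element of A is in B (|A ∖ B| = 0) — true.
(c) east: |A| = 7, |A ∩ B| = 3; needs |A ∩ B| > |A ∖ B| — false.
(d) north: |A| = 6, |A ∩ B| = 3; needs |A ∩ B| > 2 — true.
(e) central: |A| = 5, |A ∩ B| = 3; needs |A ∩ B| ≤ 3 — true.

4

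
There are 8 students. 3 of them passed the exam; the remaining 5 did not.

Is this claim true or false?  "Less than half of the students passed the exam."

The determiner here denotes the relation: |A ∩ B| < |A ∖ B|.
|A| = 8, |A ∩ B| = 3, |A ∖ B| = 5.
3 < 5, so the statement is true.

True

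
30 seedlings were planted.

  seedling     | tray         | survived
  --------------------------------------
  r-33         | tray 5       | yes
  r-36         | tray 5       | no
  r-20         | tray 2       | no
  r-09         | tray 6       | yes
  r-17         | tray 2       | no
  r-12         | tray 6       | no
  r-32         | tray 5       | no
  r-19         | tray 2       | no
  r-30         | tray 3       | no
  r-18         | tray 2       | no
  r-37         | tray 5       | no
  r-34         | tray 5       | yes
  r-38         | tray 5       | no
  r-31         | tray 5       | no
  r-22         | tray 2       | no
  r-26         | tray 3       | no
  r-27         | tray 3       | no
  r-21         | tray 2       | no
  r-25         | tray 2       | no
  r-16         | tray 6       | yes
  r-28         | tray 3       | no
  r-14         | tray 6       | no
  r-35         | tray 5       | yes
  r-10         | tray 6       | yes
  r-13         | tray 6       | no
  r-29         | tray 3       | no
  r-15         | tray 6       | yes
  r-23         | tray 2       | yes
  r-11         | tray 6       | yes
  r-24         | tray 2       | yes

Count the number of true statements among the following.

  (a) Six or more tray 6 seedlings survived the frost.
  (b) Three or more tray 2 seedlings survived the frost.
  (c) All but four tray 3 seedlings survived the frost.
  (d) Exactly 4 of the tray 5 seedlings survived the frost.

(a) tray 6: |A| = 8, |A ∩ B| = 5; needs |A ∩ B| ≥ 6 — false.
(b) tray 2: |A| = 9, |A ∩ B| = 2; needs |A ∩ B| ≥ 3 — false.
(c) tray 3: |A| = 5, |A ∩ B| = 0; needs |A ∖ B| = 4 — false.
(d) tray 5: |A| = 8, |A ∩ B| = 3; needs |A ∩ B| = 4 — false.

0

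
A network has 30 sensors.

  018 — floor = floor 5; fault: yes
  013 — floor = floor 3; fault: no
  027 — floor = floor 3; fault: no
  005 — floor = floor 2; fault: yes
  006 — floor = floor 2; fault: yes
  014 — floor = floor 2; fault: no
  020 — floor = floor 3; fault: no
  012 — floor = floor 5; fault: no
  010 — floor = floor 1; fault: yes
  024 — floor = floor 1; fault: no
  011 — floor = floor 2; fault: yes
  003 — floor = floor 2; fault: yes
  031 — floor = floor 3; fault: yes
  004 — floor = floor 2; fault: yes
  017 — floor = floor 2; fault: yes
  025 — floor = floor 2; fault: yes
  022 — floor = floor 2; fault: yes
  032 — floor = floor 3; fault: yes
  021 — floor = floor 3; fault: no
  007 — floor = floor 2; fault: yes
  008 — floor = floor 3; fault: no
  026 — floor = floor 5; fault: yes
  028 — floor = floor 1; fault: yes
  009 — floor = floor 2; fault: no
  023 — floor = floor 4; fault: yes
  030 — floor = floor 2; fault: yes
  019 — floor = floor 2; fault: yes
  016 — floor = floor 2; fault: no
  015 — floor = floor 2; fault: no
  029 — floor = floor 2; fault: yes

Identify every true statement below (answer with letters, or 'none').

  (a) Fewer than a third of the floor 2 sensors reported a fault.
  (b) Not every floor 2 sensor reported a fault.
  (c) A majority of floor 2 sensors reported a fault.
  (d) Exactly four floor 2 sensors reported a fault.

|A| = 16, |A ∩ B| = 12, |A ∖ B| = 4.
(a) |A ∩ B| / |A| < 1/3: fails.
(b) A ⊄ B (|A ∖ B| ≥ 1): holds.
(c) |A ∩ B| > |A ∖ B|: holds.
(d) |A ∩ B| = 4: fails.

(b), (c)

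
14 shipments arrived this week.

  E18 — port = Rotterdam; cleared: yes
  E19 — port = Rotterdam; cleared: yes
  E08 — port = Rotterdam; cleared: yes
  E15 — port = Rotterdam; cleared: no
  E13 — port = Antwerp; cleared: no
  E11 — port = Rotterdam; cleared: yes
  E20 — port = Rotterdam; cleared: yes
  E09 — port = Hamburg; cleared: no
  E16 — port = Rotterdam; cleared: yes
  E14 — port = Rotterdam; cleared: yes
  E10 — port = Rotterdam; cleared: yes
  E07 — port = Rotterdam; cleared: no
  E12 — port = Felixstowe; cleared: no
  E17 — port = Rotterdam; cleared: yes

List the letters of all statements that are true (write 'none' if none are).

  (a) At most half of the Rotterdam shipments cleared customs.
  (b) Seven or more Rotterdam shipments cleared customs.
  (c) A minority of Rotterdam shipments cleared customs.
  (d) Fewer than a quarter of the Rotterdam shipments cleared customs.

|A| = 11, |A ∩ B| = 9, |A ∖ B| = 2.
(a) |A ∩ B| ≤ |A ∖ B|: fails.
(b) |A ∩ B| ≥ 7: holds.
(c) |A ∩ B| < |A ∖ B|: fails.
(d) |A ∩ B| / |A| < 1/4: fails.

(b)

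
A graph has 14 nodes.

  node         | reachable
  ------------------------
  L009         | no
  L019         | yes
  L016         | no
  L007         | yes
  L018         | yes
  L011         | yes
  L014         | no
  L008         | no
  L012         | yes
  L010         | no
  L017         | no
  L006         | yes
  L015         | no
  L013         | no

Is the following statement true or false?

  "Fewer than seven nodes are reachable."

True

Truth condition: |A ∩ B| < 7.
A (the restrictor) = {L009, L019, L016, L007, L018, L011, L014, L008, L012, L010, L017, L006, L015, L013}, |A| = 14.
A ∩ B = {L019, L007, L018, L011, L012, L006}, so |A ∩ B| = 6.
|A ∩ B| = 6, so the statement is true.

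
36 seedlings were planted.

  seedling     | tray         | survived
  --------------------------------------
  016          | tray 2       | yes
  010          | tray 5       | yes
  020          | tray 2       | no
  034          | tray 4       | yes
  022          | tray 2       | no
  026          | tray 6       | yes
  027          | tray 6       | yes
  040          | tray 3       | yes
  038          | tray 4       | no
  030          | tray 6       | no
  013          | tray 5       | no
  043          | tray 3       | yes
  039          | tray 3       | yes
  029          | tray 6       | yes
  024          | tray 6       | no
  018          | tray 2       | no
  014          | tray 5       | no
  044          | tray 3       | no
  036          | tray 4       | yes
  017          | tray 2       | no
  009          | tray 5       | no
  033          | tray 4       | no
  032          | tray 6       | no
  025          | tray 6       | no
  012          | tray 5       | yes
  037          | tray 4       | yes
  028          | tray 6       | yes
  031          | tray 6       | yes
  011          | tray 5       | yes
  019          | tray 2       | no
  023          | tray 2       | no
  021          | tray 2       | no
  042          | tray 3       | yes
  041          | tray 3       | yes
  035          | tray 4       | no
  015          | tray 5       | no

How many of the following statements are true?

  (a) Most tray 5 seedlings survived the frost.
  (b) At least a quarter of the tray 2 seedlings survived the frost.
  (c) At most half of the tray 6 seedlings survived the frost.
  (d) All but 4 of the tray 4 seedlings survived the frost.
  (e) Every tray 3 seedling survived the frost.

0

(a) tray 5: |A| = 7, |A ∩ B| = 3; needs |A ∩ B| > |A ∖ B| — false.
(b) tray 2: |A| = 8, |A ∩ B| = 1; needs |A ∩ B| / |A| ≥ 1/4 — false.
(c) tray 6: |A| = 9, |A ∩ B| = 5; needs |A ∩ B| ≤ |A ∖ B| — false.
(d) tray 4: |A| = 6, |A ∩ B| = 3; needs |A ∖ B| = 4 — false.
(e) tray 3: |A| = 6, |A ∩ B| = 5; needs A ⊆ B, i.e. every element of A is in B (|A ∖ B| = 0) — false.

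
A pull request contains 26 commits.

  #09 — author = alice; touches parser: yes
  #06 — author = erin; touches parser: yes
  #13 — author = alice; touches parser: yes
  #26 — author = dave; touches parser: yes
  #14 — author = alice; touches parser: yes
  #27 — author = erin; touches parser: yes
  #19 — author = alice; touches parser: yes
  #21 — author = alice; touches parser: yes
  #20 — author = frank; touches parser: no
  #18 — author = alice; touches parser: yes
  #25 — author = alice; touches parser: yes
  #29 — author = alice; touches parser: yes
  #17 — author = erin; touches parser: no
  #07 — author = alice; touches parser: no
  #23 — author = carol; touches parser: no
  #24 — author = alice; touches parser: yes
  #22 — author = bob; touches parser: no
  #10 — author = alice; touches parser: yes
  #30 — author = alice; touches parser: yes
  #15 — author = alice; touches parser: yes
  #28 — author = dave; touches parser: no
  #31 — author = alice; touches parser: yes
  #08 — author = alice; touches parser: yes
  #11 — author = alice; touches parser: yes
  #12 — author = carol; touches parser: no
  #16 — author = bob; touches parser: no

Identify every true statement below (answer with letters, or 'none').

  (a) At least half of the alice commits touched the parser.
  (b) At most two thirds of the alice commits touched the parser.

(a)

|A| = 16, |A ∩ B| = 15, |A ∖ B| = 1.
(a) |A ∩ B| ≥ |A ∖ B|: holds.
(b) |A ∩ B| / |A| ≤ 2/3: fails.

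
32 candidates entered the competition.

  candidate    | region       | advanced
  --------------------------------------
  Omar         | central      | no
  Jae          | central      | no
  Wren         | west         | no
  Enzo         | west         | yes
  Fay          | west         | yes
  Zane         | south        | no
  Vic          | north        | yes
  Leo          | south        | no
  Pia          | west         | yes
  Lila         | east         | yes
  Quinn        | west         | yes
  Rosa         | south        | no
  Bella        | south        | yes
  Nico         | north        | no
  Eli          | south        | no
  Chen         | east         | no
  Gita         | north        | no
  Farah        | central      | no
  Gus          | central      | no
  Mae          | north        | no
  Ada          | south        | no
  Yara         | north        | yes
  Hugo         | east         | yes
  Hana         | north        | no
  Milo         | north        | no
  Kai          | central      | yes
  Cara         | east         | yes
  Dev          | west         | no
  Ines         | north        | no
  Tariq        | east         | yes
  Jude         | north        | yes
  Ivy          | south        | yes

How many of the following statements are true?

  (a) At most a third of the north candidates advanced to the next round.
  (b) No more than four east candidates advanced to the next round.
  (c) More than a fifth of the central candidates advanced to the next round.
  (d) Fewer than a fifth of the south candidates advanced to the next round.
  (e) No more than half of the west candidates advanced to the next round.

(a) north: |A| = 9, |A ∩ B| = 3; needs |A ∩ B| / |A| ≤ 1/3 — true.
(b) east: |A| = 5, |A ∩ B| = 4; needs |A ∩ B| ≤ 4 — true.
(c) central: |A| = 5, |A ∩ B| = 1; needs |A ∩ B| / |A| > 1/5 — false.
(d) south: |A| = 7, |A ∩ B| = 2; needs |A ∩ B| / |A| < 1/5 — false.
(e) west: |A| = 6, |A ∩ B| = 4; needs |A ∩ B| ≤ |A ∖ B| — false.

2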